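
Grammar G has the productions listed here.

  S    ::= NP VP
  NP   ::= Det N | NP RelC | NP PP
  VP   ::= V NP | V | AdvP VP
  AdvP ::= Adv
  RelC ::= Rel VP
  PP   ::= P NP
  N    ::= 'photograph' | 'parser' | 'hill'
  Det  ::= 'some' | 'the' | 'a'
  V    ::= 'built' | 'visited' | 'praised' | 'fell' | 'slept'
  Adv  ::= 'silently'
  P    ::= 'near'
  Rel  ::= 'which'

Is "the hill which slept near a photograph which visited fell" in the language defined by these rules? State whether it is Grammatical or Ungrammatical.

Grammatical

S
  NP
    NP
      NP
        NP
          Det: the
          N: hill
        RelC
          Rel: which
          VP
            V: slept
      PP
        P: near
        NP
          Det: a
          N: photograph
    RelC
      Rel: which
      VP
        V: visited
  VP
    V: fell
Every word is introduced by a lexical rule and the phrasal rules combine the resulting categories into a single S.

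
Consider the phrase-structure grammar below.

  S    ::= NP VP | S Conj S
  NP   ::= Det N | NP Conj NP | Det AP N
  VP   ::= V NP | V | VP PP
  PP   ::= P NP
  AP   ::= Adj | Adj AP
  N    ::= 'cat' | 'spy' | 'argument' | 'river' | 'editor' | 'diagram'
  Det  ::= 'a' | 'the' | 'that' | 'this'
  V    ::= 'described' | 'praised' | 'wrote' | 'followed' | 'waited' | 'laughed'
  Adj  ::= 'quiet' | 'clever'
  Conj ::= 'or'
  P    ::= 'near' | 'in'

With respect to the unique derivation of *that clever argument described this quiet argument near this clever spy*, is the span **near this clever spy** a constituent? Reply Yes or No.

[S [NP [Det that] [AP [Adj clever]] [N argument]] [VP [VP [V described] [NP [Det this] [AP [Adj quiet]] [N argument]]] [PP [P near] [NP [Det this] [AP [Adj clever]] [N spy]]]]]
The words 'near this clever spy' are exhaustively dominated by a single PP node (built by PP → P NP), so they form a constituent.

Yes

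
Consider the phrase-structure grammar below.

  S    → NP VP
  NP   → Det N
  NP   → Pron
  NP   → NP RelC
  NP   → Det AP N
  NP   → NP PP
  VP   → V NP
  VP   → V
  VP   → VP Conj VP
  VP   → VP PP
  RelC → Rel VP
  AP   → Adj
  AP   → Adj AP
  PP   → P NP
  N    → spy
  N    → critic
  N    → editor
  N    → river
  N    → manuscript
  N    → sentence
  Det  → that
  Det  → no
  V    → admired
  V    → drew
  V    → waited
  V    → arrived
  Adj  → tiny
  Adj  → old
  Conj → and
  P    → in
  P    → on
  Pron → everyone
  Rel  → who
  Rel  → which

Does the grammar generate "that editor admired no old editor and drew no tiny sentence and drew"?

[S [NP [Det that] [N editor]] [VP [VP [V admired] [NP [Det no] [AP [Adj old]] [N editor]]] [Conj and] [VP [VP [V drew] [NP [Det no] [AP [Adj tiny]] [N sentence]]] [Conj and] [VP [V drew]]]]]
The bracketing above is licensed at every node by one of the given productions, with S at the root.

Grammatical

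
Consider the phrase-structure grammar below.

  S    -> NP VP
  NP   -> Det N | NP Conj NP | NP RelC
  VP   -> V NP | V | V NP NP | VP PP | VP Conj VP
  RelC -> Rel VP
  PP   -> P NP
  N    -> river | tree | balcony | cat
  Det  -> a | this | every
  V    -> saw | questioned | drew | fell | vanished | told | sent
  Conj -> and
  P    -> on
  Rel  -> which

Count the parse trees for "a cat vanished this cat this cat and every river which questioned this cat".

The two bracketings:
[S [NP [Det a] [N cat]] [VP [V vanished] [NP [Det this] [N cat]] [NP [NP [Det this] [N cat]] [Conj and] [NP [NP [Det every] [N river]] [RelC [Rel which] [VP [V questioned] [NP [Det this] [N cat]]]]]]]]
[S [NP [Det a] [N cat]] [VP [V vanished] [NP [Det this] [N cat]] [NP [NP [NP [Det this] [N cat]] [Conj and] [NP [Det every] [N river]]] [RelC [Rel which] [VP [V questioned] [NP [Det this] [N cat]]]]]]]
The trees differ in how a recursive rule is bracketed over the same span.

2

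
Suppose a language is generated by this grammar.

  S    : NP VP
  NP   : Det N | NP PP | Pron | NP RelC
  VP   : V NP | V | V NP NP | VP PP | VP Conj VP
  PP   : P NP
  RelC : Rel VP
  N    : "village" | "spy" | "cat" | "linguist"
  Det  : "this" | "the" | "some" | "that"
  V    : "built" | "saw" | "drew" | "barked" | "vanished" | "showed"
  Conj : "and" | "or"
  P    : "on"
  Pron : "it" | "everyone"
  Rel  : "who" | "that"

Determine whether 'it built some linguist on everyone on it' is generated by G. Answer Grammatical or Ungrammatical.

[S [NP [Pron it]] [VP [V built] [NP [NP [Det some] [N linguist]] [PP [P on] [NP [NP [Pron everyone]] [PP [P on] [NP [Pron it]]]]]]]]
The bracketing above is licensed at every node by one of the given productions, with S at the root.

Grammatical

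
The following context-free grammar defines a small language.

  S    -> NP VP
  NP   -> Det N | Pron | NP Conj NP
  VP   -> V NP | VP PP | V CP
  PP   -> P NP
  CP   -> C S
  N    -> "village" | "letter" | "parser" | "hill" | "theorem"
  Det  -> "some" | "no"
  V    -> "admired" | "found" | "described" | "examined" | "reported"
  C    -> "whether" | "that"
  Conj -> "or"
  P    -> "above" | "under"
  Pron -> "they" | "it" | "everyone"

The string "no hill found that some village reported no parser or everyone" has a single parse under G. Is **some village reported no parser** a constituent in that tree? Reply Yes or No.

No

[S [NP [Det no] [N hill]] [VP [V found] [CP [C that] [S [NP [Det some] [N village]] [VP [V reported] [NP [NP [Det no] [N parser]] [Conj or] [NP [Pron everyone]]]]]]]]
The smallest constituent containing 'some village reported no parser' is the S spanning 'some village reported no parser or everyone'; no single node in the tree dominates exactly the given words.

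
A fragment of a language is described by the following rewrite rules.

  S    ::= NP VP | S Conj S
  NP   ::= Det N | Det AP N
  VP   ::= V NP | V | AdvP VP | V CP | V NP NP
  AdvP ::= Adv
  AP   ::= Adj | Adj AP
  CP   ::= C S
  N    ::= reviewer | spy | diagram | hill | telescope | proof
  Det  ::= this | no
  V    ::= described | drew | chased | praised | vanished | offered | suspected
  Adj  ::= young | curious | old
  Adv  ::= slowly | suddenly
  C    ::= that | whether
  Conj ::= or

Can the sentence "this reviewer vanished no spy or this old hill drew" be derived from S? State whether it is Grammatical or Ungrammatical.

Grammatical

[S [S [NP [Det this] [N reviewer]] [VP [V vanished] [NP [Det no] [N spy]]]] [Conj or] [S [NP [Det this] [AP [Adj old]] [N hill]] [VP [V drew]]]]
The bracketing above is licensed at every node by one of the given productions, with S at the root.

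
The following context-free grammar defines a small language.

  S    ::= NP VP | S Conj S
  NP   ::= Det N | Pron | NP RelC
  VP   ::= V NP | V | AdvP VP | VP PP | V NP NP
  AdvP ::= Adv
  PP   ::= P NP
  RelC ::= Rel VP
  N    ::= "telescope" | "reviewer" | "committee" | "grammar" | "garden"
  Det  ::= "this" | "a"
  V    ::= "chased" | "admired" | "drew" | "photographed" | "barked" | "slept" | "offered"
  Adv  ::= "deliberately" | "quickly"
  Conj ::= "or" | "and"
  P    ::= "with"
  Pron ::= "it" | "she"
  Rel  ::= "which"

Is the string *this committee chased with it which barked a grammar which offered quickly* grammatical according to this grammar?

For S → NP VP, the only prefix that parses as NP is 'this committee', but the remainder 'chased with it which barked a grammar which offered quickly' is not a VP under these rules. The alternative S rule S → S Conj S likewise has no satisfying split.

Ungrammatical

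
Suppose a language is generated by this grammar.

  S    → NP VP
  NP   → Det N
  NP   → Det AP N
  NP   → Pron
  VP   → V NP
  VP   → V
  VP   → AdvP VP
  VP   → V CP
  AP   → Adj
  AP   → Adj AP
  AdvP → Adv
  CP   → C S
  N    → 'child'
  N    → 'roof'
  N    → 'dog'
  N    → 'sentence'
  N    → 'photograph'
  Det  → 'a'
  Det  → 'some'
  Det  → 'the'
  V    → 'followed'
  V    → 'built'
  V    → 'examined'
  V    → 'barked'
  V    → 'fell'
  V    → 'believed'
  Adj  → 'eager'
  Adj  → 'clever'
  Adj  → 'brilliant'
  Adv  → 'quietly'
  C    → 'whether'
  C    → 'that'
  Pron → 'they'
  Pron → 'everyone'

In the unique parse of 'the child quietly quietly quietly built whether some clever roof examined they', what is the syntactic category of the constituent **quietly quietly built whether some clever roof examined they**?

VP

[S [NP [Det the] [N child]] [VP [AdvP [Adv quietly]] [VP [AdvP [Adv quietly]] [VP [AdvP [Adv quietly]] [VP [V built] [CP [C whether] [S [NP [Det some] [AP [Adj clever]] [N roof]] [VP [V examined] [NP [Pron they]]]]]]]]]]
The span 'quietly quietly built whether some clever roof examined they' is the VP node built by VP → AdvP VP.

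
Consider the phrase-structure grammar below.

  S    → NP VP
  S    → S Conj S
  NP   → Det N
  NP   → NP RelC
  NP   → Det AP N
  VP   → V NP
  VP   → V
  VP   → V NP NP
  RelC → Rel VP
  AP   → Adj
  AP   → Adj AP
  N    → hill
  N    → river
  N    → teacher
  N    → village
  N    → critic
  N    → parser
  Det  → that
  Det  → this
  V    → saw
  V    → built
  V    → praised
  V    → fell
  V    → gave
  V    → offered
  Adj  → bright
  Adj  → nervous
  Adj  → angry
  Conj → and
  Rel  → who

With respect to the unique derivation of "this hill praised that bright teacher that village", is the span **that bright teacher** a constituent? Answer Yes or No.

Yes

[S [NP [Det this] [N hill]] [VP [V praised] [NP [Det that] [AP [Adj bright]] [N teacher]] [NP [Det that] [N village]]]]
The words 'that bright teacher' are exhaustively dominated by a single NP node (built by NP → Det AP N), so they form a constituent.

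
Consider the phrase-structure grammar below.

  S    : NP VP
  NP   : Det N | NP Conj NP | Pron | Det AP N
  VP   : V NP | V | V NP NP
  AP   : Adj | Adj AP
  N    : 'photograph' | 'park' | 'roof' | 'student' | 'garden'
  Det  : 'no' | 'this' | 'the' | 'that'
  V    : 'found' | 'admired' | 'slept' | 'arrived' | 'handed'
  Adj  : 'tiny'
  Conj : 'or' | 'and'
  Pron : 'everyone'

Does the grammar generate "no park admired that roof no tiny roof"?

Grammatical

[S [NP [Det no] [N park]] [VP [V admired] [NP [Det that] [N roof]] [NP [Det no] [AP [Adj tiny]] [N roof]]]]
The bracketing above is licensed at every node by one of the given productions, with S at the root.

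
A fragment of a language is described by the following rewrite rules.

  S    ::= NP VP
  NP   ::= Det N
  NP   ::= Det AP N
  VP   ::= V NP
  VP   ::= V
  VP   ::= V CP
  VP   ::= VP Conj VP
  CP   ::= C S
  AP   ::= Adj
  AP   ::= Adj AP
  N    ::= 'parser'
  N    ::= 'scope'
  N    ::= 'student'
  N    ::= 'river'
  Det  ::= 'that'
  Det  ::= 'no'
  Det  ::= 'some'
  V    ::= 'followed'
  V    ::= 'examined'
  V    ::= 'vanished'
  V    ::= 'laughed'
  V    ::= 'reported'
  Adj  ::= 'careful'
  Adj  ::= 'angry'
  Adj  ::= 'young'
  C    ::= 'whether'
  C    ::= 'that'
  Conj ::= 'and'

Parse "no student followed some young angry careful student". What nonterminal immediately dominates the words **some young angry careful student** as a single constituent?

S
  NP
    Det: no
    N: student
  VP
    V: followed
    NP
      Det: some
      AP
        Adj: young
        AP
          Adj: angry
          AP
            Adj: careful
      N: student
The span 'some young angry careful student' is the NP node built by NP → Det AP N.

NP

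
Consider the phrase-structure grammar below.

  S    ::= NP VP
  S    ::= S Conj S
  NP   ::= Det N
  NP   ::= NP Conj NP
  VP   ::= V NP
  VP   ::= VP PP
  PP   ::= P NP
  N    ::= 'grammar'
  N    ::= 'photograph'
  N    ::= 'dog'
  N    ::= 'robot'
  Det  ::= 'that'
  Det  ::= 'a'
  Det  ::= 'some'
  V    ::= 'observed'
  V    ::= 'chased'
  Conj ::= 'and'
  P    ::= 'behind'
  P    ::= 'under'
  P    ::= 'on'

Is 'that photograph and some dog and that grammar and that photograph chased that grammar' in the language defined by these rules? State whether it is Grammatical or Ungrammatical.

S
  NP
    NP
      Det: that
      N: photograph
    Conj: and
    NP
      NP
        Det: some
        N: dog
      Conj: and
      NP
        NP
          Det: that
          N: grammar
        Conj: and
        NP
          Det: that
          N: photograph
  VP
    V: chased
    NP
      Det: that
      N: grammar
The bracketing above is licensed at every node by one of the given productions, with S at the root.

Grammatical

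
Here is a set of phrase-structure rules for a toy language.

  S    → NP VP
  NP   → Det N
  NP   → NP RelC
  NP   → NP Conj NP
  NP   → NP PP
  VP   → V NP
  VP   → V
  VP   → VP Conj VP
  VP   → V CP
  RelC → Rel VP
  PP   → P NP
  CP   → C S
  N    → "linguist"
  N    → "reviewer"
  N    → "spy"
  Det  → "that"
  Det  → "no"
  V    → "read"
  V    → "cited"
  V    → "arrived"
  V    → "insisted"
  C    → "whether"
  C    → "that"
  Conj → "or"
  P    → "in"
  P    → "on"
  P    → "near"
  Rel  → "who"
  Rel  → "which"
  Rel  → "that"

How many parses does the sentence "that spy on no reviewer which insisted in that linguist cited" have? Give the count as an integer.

3

Two of the 3 distinct bracketings:
[S [NP [NP [Det that] [N spy]] [PP [P on] [NP [NP [NP [Det no] [N reviewer]] [RelC [Rel which] [VP [V insisted]]]] [PP [P in] [NP [Det that] [N linguist]]]]]] [VP [V cited]]]
[S [NP [NP [NP [NP [Det that] [N spy]] [PP [P on] [NP [Det no] [N reviewer]]]] [RelC [Rel which] [VP [V insisted]]]] [PP [P in] [NP [Det that] [N linguist]]]] [VP [V cited]]]
The trees differ in how a recursive rule is bracketed over the same span.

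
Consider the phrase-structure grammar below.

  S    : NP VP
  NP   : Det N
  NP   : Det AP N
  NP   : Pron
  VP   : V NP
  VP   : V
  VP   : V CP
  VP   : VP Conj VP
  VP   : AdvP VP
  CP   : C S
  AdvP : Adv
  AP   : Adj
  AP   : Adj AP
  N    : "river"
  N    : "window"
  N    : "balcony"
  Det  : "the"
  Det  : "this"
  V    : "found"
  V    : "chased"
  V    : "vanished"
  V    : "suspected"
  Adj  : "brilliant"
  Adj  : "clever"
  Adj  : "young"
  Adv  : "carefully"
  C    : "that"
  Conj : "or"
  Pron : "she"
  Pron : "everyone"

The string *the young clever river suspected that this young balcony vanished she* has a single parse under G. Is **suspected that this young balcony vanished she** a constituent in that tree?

[S [NP [Det the] [AP [Adj young] [AP [Adj clever]]] [N river]] [VP [V suspected] [CP [C that] [S [NP [Det this] [AP [Adj young]] [N balcony]] [VP [V vanished] [NP [Pron she]]]]]]]
The words 'suspected that this young balcony vanished she' are exhaustively dominated by a single VP node (built by VP → V CP), so they form a constituent.

Yes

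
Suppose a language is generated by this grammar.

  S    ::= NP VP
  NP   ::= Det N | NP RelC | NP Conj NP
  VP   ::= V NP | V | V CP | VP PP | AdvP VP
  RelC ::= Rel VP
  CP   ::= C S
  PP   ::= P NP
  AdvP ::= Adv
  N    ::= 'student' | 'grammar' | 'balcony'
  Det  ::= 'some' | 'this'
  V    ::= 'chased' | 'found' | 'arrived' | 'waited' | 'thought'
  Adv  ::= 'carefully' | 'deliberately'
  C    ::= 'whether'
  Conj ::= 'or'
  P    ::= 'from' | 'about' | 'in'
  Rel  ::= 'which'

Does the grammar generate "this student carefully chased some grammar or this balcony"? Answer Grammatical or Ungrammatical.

S
  NP
    Det: this
    N: student
  VP
    AdvP
      Adv: carefully
    VP
      V: chased
      NP
        NP
          Det: some
          N: grammar
        Conj: or
        NP
          Det: this
          N: balcony
The bracketing above is licensed at every node by one of the given productions, with S at the root.

Grammatical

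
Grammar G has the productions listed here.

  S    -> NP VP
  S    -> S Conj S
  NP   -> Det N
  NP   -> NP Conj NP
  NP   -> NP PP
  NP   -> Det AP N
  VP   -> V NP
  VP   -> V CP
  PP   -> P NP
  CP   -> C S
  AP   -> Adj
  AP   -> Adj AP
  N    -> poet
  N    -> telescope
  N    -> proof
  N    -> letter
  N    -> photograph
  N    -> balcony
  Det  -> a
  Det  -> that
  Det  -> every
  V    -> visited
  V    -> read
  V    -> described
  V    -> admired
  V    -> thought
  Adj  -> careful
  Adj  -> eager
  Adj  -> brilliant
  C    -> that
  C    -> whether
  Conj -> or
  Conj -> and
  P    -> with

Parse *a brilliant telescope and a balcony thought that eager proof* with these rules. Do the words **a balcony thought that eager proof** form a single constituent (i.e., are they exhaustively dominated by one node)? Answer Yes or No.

[S [NP [NP [Det a] [AP [Adj brilliant]] [N telescope]] [Conj and] [NP [Det a] [N balcony]]] [VP [V thought] [NP [Det that] [AP [Adj eager]] [N proof]]]]
The smallest constituent containing 'a balcony thought that eager proof' is the S spanning 'a brilliant telescope and a balcony thought that eager proof'; no single node in the tree dominates exactly the given words.

No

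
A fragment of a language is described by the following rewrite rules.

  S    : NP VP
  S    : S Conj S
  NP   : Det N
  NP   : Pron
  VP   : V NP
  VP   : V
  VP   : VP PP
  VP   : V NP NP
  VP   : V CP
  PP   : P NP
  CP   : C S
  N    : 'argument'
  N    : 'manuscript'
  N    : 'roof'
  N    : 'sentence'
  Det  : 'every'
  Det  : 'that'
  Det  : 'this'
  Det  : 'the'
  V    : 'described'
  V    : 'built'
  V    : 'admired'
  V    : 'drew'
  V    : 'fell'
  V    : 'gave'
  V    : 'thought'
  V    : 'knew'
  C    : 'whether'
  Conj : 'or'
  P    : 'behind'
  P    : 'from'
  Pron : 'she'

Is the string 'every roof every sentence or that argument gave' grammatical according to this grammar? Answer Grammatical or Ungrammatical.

Ungrammatical

For S → NP VP, the only prefix that parses as NP is 'every roof', but the remainder 'every sentence or that argument gave' is not a VP under these rules. The alternative S rule S → S Conj S likewise has no satisfying split.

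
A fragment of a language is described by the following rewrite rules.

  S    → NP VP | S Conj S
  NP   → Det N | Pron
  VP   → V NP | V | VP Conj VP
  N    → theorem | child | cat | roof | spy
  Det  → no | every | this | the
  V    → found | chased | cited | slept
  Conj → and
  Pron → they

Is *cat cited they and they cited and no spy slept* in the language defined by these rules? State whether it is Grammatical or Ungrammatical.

For S → NP VP, no prefix of the string parses as an NP. The alternative S rule S → S Conj S likewise has no satisfying split.

Ungrammatical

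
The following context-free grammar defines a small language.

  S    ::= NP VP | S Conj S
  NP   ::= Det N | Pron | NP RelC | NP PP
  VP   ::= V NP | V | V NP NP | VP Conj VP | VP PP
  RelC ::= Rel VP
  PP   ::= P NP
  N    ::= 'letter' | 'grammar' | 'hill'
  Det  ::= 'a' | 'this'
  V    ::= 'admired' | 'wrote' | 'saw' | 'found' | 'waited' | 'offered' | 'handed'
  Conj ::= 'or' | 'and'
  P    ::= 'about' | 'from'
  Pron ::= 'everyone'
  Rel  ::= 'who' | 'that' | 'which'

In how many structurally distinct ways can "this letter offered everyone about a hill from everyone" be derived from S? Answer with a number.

Two of the 5 distinct bracketings:
[S [NP [Det this] [N letter]] [VP [V offered] [NP [NP [Pron everyone]] [PP [P about] [NP [NP [Det a] [N hill]] [PP [P from] [NP [Pron everyone]]]]]]]]
[S [NP [Det this] [N letter]] [VP [V offered] [NP [NP [NP [Pron everyone]] [PP [P about] [NP [Det a] [N hill]]]] [PP [P from] [NP [Pron everyone]]]]]]
The trees differ in how a recursive rule is bracketed over the same span.

5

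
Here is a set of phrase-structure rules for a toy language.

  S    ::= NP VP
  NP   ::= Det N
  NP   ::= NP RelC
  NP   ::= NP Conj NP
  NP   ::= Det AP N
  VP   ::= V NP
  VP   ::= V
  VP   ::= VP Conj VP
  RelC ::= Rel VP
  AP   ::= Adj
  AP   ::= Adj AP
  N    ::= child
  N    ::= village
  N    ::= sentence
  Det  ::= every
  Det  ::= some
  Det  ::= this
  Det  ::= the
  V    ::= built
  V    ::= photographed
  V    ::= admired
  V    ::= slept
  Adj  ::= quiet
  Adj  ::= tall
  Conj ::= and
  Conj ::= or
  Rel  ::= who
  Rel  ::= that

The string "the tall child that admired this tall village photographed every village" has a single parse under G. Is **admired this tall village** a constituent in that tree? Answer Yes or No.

[S [NP [NP [Det the] [AP [Adj tall]] [N child]] [RelC [Rel that] [VP [V admired] [NP [Det this] [AP [Adj tall]] [N village]]]]] [VP [V photographed] [NP [Det every] [N village]]]]
The words 'admired this tall village' are exhaustively dominated by a single VP node (built by VP → V NP), so they form a constituent.

Yes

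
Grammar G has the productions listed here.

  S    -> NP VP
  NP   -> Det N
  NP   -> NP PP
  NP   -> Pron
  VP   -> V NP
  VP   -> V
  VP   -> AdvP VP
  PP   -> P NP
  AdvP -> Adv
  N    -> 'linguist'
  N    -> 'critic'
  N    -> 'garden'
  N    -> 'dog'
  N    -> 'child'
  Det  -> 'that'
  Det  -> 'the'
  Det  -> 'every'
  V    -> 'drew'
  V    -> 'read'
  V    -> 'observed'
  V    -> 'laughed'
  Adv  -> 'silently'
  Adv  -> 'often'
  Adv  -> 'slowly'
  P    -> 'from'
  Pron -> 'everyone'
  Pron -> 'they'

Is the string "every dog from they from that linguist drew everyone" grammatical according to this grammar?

Grammatical

S
  NP
    NP
      Det: every
      N: dog
    PP
      P: from
      NP
        NP
          Pron: they
        PP
          P: from
          NP
            Det: that
            N: linguist
  VP
    V: drew
    NP
      Pron: everyone
The bracketing above is licensed at every node by one of the given productions, with S at the root.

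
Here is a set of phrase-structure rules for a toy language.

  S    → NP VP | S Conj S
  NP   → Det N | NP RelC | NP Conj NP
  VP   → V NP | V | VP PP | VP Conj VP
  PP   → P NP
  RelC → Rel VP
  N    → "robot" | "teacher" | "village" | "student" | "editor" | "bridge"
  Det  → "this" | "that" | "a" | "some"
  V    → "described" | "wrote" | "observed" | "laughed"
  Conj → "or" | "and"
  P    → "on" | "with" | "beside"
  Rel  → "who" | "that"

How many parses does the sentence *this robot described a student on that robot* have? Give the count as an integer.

1

[S [NP [Det this] [N robot]] [VP [VP [V described] [NP [Det a] [N student]]] [PP [P on] [NP [Det that] [N robot]]]]]
No rule offers an alternative attachment or grouping for any span, so this is the only derivation.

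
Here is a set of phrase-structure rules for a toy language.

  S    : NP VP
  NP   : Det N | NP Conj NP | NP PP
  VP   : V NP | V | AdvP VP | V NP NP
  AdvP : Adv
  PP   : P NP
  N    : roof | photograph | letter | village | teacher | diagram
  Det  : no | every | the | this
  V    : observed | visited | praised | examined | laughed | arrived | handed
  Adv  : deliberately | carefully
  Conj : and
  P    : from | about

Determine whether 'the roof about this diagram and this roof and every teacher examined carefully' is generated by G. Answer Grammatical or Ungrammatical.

Ungrammatical

A V word can never sit immediately before an Adv word in any string this grammar generates, so the substring 'examined carefully' rules out a derivation.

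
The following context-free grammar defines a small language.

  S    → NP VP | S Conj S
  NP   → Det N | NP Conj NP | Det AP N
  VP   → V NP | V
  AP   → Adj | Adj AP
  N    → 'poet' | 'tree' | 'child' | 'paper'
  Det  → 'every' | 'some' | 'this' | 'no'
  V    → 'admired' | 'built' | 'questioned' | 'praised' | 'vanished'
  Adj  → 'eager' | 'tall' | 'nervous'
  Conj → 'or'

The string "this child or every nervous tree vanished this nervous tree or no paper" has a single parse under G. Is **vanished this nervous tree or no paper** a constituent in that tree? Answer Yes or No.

[S [NP [NP [Det this] [N child]] [Conj or] [NP [Det every] [AP [Adj nervous]] [N tree]]] [VP [V vanished] [NP [NP [Det this] [AP [Adj nervous]] [N tree]] [Conj or] [NP [Det no] [N paper]]]]]
The words 'vanished this nervous tree or no paper' are exhaustively dominated by a single VP node (built by VP → V NP), so they form a constituent.

Yes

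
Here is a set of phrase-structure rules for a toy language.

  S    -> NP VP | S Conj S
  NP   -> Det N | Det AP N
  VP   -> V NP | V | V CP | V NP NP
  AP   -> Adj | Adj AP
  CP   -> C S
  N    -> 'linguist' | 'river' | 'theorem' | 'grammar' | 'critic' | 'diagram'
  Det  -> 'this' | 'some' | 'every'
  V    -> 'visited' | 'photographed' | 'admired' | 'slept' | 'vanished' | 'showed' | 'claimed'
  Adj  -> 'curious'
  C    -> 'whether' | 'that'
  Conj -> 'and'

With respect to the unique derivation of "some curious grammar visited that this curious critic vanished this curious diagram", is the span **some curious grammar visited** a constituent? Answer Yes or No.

[S [NP [Det some] [AP [Adj curious]] [N grammar]] [VP [V visited] [CP [C that] [S [NP [Det this] [AP [Adj curious]] [N critic]] [VP [V vanished] [NP [Det this] [AP [Adj curious]] [N diagram]]]]]]]
The smallest constituent containing 'some curious grammar visited' is the S spanning 'some curious grammar visited that this curious critic vanished this curious diagram'; no single node in the tree dominates exactly the given words.

No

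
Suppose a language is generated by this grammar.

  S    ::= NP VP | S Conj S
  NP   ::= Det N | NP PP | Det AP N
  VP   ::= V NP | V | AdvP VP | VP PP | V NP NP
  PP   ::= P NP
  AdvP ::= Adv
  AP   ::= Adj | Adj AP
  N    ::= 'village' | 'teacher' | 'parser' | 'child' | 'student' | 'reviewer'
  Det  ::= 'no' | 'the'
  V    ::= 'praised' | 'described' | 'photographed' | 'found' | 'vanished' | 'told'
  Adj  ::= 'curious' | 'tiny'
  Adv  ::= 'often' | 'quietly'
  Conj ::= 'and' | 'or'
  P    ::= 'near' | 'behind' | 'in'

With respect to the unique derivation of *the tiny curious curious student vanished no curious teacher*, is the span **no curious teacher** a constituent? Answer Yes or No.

[S [NP [Det the] [AP [Adj tiny] [AP [Adj curious] [AP [Adj curious]]]] [N student]] [VP [V vanished] [NP [Det no] [AP [Adj curious]] [N teacher]]]]
The words 'no curious teacher' are exhaustively dominated by a single NP node (built by NP → Det AP N), so they form a constituent.

Yes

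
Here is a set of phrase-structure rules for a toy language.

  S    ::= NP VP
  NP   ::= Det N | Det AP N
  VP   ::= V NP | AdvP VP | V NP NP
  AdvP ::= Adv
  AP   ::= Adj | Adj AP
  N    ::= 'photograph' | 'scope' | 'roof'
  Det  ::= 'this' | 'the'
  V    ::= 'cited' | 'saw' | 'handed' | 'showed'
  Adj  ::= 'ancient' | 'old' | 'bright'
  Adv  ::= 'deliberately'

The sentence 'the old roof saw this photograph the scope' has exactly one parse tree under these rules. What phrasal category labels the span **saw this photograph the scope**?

VP

S
  NP
    Det: the
    AP
      Adj: old
    N: roof
  VP
    V: saw
    NP
      Det: this
      N: photograph
    NP
      Det: the
      N: scope
The span 'saw this photograph the scope' is the VP node built by VP → V NP NP.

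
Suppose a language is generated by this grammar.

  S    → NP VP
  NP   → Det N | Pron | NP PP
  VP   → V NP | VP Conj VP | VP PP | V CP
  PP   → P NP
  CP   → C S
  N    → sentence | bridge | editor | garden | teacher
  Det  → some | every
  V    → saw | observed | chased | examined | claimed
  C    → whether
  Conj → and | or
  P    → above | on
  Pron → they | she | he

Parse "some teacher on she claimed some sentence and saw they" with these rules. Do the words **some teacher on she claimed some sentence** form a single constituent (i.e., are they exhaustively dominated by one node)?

[S [NP [NP [Det some] [N teacher]] [PP [P on] [NP [Pron she]]]] [VP [VP [V claimed] [NP [Det some] [N sentence]]] [Conj and] [VP [V saw] [NP [Pron they]]]]]
The smallest constituent containing 'some teacher on she claimed some sentence' is the S spanning 'some teacher on she claimed some sentence and saw they'; no single node in the tree dominates exactly the given words.

No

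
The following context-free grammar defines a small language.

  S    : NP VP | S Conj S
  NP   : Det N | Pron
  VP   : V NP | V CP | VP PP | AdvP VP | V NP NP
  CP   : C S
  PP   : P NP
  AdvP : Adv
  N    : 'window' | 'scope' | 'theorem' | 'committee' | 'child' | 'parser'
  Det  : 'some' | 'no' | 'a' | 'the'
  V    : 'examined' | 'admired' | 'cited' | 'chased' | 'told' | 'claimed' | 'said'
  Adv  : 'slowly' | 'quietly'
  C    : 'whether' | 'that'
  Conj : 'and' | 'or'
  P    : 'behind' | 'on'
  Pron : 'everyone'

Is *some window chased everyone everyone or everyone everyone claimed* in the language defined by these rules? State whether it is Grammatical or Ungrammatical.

Ungrammatical

For S → NP VP, the only prefix that parses as NP is 'some window', but the remainder 'chased everyone everyone or everyone everyone claimed' is not a VP under these rules. The alternative S rule S → S Conj S likewise has no satisfying split.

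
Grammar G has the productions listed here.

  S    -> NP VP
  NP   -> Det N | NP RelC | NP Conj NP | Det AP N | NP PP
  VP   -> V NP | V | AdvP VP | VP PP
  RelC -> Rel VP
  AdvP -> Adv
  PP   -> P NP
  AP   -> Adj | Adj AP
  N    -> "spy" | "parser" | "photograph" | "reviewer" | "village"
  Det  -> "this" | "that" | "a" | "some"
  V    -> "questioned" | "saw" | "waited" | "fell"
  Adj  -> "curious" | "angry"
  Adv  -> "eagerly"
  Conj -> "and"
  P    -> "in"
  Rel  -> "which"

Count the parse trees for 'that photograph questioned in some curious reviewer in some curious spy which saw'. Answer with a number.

Two of the 3 distinct bracketings:
[S [NP [Det that] [N photograph]] [VP [VP [V questioned]] [PP [P in] [NP [NP [NP [Det some] [AP [Adj curious]] [N reviewer]] [PP [P in] [NP [Det some] [AP [Adj curious]] [N spy]]]] [RelC [Rel which] [VP [V saw]]]]]]]
[S [NP [Det that] [N photograph]] [VP [VP [V questioned]] [PP [P in] [NP [NP [Det some] [AP [Adj curious]] [N reviewer]] [PP [P in] [NP [NP [Det some] [AP [Adj curious]] [N spy]] [RelC [Rel which] [VP [V saw]]]]]]]]]
The trees differ in how a recursive rule is bracketed over the same span.

3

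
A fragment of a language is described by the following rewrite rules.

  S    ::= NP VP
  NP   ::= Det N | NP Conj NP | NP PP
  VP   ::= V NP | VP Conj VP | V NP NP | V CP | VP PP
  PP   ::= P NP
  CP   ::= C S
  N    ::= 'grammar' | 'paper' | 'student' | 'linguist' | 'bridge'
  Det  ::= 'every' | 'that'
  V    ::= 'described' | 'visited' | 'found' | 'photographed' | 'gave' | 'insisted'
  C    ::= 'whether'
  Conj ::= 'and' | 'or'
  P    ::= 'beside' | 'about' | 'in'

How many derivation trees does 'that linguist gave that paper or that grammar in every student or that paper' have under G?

6

Two of the 6 distinct bracketings:
[S [NP [Det that] [N linguist]] [VP [V gave] [NP [NP [Det that] [N paper]] [Conj or] [NP [NP [NP [Det that] [N grammar]] [PP [P in] [NP [Det every] [N student]]]] [Conj or] [NP [Det that] [N paper]]]]]]
[S [NP [Det that] [N linguist]] [VP [V gave] [NP [NP [Det that] [N paper]] [Conj or] [NP [NP [Det that] [N grammar]] [PP [P in] [NP [NP [Det every] [N student]] [Conj or] [NP [Det that] [N paper]]]]]]]]
The trees differ in how a recursive rule is bracketed over the same span.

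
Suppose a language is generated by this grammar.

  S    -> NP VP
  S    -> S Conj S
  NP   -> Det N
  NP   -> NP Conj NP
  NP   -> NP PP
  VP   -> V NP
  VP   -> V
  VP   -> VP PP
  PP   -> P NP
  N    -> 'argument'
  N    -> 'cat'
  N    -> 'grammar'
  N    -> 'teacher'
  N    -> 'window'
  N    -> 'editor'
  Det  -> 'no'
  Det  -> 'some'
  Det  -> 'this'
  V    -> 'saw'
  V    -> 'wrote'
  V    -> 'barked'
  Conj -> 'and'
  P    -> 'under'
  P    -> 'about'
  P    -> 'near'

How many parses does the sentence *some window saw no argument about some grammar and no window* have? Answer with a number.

3

Two of the 3 distinct bracketings:
[S [NP [Det some] [N window]] [VP [V saw] [NP [NP [NP [Det no] [N argument]] [PP [P about] [NP [Det some] [N grammar]]]] [Conj and] [NP [Det no] [N window]]]]]
[S [NP [Det some] [N window]] [VP [V saw] [NP [NP [Det no] [N argument]] [PP [P about] [NP [NP [Det some] [N grammar]] [Conj and] [NP [Det no] [N window]]]]]]]
The trees differ in how a recursive rule is bracketed over the same span.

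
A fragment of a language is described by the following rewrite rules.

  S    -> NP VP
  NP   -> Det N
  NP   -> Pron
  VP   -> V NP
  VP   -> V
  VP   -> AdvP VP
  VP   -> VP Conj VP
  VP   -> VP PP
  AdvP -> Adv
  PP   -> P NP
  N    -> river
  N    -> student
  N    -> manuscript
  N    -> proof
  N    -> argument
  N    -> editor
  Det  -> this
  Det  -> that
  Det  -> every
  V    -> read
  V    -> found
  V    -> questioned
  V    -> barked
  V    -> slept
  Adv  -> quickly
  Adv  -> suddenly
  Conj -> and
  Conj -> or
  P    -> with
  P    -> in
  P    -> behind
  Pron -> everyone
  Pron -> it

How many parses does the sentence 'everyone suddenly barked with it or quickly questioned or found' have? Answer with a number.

10

Two of the 10 distinct bracketings:
[S [NP [Pron everyone]] [VP [AdvP [Adv suddenly]] [VP [VP [VP [V barked]] [PP [P with] [NP [Pron it]]]] [Conj or] [VP [AdvP [Adv quickly]] [VP [VP [V questioned]] [Conj or] [VP [V found]]]]]]]
[S [NP [Pron everyone]] [VP [AdvP [Adv suddenly]] [VP [VP [VP [V barked]] [PP [P with] [NP [Pron it]]]] [Conj or] [VP [VP [AdvP [Adv quickly]] [VP [V questioned]]] [Conj or] [VP [V found]]]]]]
The trees differ in how a recursive rule is bracketed over the same span.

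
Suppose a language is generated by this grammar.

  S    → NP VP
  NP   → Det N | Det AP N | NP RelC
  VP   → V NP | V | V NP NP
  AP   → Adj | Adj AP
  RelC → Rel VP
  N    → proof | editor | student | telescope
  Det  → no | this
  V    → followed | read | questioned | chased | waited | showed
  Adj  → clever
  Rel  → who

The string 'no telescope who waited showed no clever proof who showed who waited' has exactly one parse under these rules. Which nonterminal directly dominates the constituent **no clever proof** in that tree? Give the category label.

S
  NP
    NP
      Det: no
      N: telescope
    RelC
      Rel: who
      VP
        V: waited
  VP
    V: showed
    NP
      NP
        NP
          Det: no
          AP
            Adj: clever
          N: proof
        RelC
          Rel: who
          VP
            V: showed
      RelC
        Rel: who
        VP
          V: waited
The span 'no clever proof' is the NP node built by NP → Det AP N.
Its mother is the NP built by NP → NP RelC.

NP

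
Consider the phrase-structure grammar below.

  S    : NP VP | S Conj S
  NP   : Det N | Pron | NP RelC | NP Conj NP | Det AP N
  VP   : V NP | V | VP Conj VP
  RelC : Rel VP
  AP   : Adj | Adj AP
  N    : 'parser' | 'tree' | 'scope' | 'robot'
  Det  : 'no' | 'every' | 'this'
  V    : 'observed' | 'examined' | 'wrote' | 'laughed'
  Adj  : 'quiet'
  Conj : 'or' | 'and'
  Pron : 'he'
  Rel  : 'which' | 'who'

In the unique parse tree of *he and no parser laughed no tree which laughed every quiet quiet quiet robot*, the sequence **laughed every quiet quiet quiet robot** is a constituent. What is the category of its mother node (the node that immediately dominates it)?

RelC

[S [NP [NP [Pron he]] [Conj and] [NP [Det no] [N parser]]] [VP [V laughed] [NP [NP [Det no] [N tree]] [RelC [Rel which] [VP [V laughed] [NP [Det every] [AP [Adj quiet] [AP [Adj quiet] [AP [Adj quiet]]]] [N robot]]]]]]]
The span 'laughed every quiet quiet quiet robot' is the VP node built by VP → V NP.
Its mother is the RelC built by RelC → Rel VP.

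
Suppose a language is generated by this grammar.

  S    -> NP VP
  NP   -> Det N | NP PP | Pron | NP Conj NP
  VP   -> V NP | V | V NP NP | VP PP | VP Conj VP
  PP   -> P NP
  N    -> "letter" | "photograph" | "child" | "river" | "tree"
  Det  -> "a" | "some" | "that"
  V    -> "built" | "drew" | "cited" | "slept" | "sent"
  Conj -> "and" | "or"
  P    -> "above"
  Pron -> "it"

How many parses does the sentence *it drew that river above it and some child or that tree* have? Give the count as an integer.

7

Two of the 7 distinct bracketings:
[S [NP [Pron it]] [VP [V drew] [NP [NP [Det that] [N river]] [PP [P above] [NP [NP [Pron it]] [Conj and] [NP [NP [Det some] [N child]] [Conj or] [NP [Det that] [N tree]]]]]]]]
[S [NP [Pron it]] [VP [V drew] [NP [NP [Det that] [N river]] [PP [P above] [NP [NP [NP [Pron it]] [Conj and] [NP [Det some] [N child]]] [Conj or] [NP [Det that] [N tree]]]]]]]
The trees differ in how a recursive rule is bracketed over the same span.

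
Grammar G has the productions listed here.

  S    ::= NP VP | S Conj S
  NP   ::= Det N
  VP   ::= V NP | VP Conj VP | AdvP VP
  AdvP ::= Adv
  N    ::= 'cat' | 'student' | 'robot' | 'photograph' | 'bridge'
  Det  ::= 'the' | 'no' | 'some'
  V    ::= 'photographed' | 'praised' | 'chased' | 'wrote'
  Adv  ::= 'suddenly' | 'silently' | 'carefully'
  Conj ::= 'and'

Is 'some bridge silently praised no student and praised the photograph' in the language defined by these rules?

[S [NP [Det some] [N bridge]] [VP [VP [AdvP [Adv silently]] [VP [V praised] [NP [Det no] [N student]]]] [Conj and] [VP [V praised] [NP [Det the] [N photograph]]]]]
The bracketing above is licensed at every node by one of the given productions, with S at the root.

Grammatical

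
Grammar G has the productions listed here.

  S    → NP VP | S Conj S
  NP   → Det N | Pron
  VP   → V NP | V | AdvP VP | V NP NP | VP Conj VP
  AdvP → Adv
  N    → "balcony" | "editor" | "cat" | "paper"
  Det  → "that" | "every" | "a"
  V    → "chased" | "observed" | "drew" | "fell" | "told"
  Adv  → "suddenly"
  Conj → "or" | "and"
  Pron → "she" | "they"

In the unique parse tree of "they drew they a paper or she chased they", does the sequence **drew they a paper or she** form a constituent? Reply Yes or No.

No

[S [S [NP [Pron they]] [VP [V drew] [NP [Pron they]] [NP [Det a] [N paper]]]] [Conj or] [S [NP [Pron she]] [VP [V chased] [NP [Pron they]]]]]
The smallest constituent containing 'drew they a paper or she' is the S spanning 'they drew they a paper or she chased they'; no single node in the tree dominates exactly the given words.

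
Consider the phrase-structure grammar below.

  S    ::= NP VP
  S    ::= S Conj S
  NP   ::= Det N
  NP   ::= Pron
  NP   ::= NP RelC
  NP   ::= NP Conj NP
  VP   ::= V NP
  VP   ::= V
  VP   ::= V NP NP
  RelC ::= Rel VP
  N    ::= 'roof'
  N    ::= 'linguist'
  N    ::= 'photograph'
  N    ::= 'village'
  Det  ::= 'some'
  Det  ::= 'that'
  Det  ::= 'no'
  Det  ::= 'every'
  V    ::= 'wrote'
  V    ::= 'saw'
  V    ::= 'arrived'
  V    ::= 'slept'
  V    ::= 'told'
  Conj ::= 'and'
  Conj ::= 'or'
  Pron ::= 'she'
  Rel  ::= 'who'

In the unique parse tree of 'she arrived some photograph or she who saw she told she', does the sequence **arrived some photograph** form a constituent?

Yes

[S [S [NP [Pron she]] [VP [V arrived] [NP [Det some] [N photograph]]]] [Conj or] [S [NP [NP [Pron she]] [RelC [Rel who] [VP [V saw] [NP [Pron she]]]]] [VP [V told] [NP [Pron she]]]]]
The words 'arrived some photograph' are exhaustively dominated by a single VP node (built by VP → V NP), so they form a constituent.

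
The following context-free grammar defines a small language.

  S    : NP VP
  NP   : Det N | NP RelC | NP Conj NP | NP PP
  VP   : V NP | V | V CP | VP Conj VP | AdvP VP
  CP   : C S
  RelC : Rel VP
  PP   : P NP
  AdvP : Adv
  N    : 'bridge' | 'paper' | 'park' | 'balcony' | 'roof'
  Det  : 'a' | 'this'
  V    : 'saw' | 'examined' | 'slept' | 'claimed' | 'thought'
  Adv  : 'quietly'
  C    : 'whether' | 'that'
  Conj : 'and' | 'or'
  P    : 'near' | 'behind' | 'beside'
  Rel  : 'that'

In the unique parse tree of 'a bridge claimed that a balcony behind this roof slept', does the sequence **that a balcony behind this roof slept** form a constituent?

Yes

[S [NP [Det a] [N bridge]] [VP [V claimed] [CP [C that] [S [NP [NP [Det a] [N balcony]] [PP [P behind] [NP [Det this] [N roof]]]] [VP [V slept]]]]]]
The words 'that a balcony behind this roof slept' are exhaustively dominated by a single CP node (built by CP → C S), so they form a constituent.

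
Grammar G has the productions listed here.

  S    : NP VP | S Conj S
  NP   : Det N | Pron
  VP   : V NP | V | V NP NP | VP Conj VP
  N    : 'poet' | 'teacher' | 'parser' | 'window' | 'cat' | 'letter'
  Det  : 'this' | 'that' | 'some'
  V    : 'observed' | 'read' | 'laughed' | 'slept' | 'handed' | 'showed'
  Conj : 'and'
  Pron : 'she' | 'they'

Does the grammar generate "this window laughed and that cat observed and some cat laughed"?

Grammatical

S
  S
    NP
      Det: this
      N: window
    VP
      V: laughed
  Conj: and
  S
    S
      NP
        Det: that
        N: cat
      VP
        V: observed
    Conj: and
    S
      NP
        Det: some
        N: cat
      VP
        V: laughed
Every word is introduced by a lexical rule and the phrasal rules combine the resulting categories into a single S.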